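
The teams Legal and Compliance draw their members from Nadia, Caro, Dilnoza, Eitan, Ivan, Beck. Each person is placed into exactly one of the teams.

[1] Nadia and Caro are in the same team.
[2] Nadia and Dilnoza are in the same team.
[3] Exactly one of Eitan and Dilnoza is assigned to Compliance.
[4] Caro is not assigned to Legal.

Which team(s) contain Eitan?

From (4): Caro ∉ Legal.
(1): Nadia matches Caro: Nadia ∉ Legal.
(2): Dilnoza matches Nadia: Dilnoza ∉ Legal.
Only one team left: Nadia ∈ Compliance.
Only one team left: Caro ∈ Compliance.
Only one team left: Dilnoza ∈ Compliance.
(3) (exactly one): Eitan ∉ Compliance.
Only one team left: Eitan ∈ Legal.

Eitan: Legal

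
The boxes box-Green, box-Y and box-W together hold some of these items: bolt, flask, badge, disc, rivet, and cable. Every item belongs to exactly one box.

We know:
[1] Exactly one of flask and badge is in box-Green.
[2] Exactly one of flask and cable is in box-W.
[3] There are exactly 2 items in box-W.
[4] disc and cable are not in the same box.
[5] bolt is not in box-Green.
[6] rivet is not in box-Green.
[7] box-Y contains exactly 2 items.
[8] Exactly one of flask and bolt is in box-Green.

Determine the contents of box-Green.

From (5): bolt ∉ box-Green.
From (6): rivet ∉ box-Green.
(8) (exactly one): flask ∈ box-Green.
(1) (exactly one): badge ∉ box-Green.
(2) (exactly one): cable ∈ box-W.
(4): disc ∉ box-W.
Suppose disc ∉ box-Green: no assignment then satisfies all the clues, so disc ∈ box-Green.

box-Green = {disc, flask}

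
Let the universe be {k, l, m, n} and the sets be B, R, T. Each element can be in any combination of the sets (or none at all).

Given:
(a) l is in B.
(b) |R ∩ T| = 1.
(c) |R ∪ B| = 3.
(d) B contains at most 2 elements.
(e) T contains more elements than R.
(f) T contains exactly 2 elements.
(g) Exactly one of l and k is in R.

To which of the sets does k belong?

k: R, T

From (a): l ∈ B.
Suppose k ∈ B: no assignment then satisfies all the clues, so k ∉ B.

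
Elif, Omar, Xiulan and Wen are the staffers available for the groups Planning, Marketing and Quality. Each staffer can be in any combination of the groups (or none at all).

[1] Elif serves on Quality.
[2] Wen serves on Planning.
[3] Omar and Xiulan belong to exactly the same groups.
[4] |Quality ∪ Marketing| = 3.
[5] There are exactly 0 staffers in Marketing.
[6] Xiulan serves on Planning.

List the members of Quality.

Quality = {Elif, Omar, Xiulan}

From (1): Elif ∈ Quality.
From (2): Wen ∈ Planning.
From (6): Xiulan ∈ Planning.
(3): Omar matches Xiulan: Omar ∈ Planning.
(5): Marketing already has 0, so the rest are out.
Suppose Omar ∉ Quality: no assignment then satisfies all the clues, so Omar ∈ Quality.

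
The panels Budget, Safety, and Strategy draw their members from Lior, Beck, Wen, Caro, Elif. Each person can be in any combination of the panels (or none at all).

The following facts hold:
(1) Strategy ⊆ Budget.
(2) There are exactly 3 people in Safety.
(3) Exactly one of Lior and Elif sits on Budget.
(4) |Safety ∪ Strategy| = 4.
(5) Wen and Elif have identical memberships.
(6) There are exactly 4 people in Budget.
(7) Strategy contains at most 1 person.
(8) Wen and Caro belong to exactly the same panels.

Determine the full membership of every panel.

Budget = {Beck, Caro, Elif, Wen}; Safety = {Caro, Elif, Wen}; Strategy = {Beck}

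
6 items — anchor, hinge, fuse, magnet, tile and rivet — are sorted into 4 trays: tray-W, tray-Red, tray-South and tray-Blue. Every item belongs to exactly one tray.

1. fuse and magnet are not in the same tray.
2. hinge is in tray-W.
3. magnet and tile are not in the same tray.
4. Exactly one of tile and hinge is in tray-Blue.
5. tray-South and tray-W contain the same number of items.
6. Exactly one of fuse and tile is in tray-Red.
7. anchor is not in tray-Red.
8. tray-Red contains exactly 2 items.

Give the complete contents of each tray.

tray-W = {hinge}; tray-Red = {fuse, rivet}; tray-South = {magnet}; tray-Blue = {anchor, tile}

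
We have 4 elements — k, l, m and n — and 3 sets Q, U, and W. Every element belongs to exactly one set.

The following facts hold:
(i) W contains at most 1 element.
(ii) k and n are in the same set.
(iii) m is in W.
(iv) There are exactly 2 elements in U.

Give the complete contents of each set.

From (iii): m ∈ W.
(i): W already has 1, so the rest are out.
Suppose k ∈ Q: no assignment then satisfies all the clues, so k ∉ Q.

Q = {l}; U = {k, n}; W = {m}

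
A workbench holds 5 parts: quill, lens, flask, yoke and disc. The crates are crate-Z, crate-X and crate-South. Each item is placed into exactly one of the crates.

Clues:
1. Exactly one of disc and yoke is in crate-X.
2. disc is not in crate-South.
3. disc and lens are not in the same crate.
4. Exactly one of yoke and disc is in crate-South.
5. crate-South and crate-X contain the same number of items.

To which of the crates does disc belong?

From (2): disc ∉ crate-South.
(4) (exactly one): yoke ∈ crate-South.
(1) (exactly one): disc ∈ crate-X.
(3): lens ∉ crate-X.

disc: crate-X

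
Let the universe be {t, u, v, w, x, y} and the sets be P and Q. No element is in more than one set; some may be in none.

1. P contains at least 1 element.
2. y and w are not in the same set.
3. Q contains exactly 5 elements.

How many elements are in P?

1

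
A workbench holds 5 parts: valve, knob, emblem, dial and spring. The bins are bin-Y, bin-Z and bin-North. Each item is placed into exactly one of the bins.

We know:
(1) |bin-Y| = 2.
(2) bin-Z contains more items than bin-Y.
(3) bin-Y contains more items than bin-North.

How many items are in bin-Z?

3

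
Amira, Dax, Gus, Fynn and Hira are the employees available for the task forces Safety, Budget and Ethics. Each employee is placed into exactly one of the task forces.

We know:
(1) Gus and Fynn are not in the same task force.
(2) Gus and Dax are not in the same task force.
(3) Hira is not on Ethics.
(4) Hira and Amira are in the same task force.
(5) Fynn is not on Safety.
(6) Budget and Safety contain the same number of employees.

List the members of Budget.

From (3): Hira ∉ Ethics.
From (5): Fynn ∉ Safety.
(4): Amira matches Hira: Amira ∉ Ethics.
Suppose Amira ∈ Budget: no assignment then satisfies all the clues, so Amira ∉ Budget.

Budget = {Dax, Fynn}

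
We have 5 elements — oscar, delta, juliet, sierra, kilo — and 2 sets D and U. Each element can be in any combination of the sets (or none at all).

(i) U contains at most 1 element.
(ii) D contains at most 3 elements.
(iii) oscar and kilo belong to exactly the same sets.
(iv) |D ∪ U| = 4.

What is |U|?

1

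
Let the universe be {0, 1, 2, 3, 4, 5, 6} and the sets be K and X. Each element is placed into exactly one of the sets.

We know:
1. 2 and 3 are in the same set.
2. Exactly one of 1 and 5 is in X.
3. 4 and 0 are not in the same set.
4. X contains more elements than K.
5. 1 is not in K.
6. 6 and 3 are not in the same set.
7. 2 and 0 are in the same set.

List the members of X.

X = {0, 1, 2, 3}

From (5): 1 ∉ K.
Only one set left: 1 ∈ X.
(2) (exactly one): 5 ∉ X.
Only one set left: 5 ∈ K.
Suppose 0 ∉ X: no assignment then satisfies all the clues, so 0 ∈ X.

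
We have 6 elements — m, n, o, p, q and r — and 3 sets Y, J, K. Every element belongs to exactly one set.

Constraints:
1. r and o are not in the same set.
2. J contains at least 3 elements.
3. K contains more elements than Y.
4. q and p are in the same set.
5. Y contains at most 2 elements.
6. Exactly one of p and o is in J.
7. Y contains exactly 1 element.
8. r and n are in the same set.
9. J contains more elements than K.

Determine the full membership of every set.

Y = {o}; J = {m, p, q}; K = {n, r}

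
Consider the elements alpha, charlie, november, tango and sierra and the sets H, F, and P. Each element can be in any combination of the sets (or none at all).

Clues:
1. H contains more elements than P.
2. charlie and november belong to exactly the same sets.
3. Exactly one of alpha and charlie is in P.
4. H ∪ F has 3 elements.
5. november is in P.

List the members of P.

From (5): november ∈ P.
(2): charlie matches november: charlie ∈ P.
(3) (exactly one): alpha ∉ P.
Suppose tango ∈ P: no assignment then satisfies all the clues, so tango ∉ P.

P = {charlie, november}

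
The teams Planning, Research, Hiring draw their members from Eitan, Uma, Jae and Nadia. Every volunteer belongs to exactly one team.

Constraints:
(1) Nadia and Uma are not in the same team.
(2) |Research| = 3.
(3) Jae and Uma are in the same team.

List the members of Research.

Research = {Eitan, Jae, Uma}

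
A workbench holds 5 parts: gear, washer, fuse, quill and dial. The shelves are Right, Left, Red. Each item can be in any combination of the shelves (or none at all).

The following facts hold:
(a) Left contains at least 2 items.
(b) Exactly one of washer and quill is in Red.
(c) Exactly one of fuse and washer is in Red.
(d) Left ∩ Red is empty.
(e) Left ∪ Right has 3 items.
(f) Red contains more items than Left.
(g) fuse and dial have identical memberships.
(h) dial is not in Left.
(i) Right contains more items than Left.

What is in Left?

Left = {gear, washer}

From (h): dial ∉ Left.
(g): fuse matches dial: fuse ∉ Left.
Suppose gear ∉ Left: no assignment then satisfies all the clues, so gear ∈ Left.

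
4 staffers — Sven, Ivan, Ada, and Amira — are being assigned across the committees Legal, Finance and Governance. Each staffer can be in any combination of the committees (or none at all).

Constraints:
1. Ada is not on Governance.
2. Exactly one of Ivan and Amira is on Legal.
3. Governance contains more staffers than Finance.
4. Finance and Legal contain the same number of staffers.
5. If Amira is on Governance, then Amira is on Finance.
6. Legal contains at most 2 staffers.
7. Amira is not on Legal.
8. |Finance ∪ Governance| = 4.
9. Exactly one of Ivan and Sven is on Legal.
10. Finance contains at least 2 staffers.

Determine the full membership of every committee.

Legal = {Ada, Ivan}; Finance = {Ada, Amira}; Governance = {Amira, Ivan, Sven}

From (1): Ada ∉ Governance.
From (7): Amira ∉ Legal.
(2) (exactly one): Ivan ∈ Legal.
(9) (exactly one): Sven ∉ Legal.
Suppose Sven ∈ Finance: no assignment then satisfies all the clues, so Sven ∉ Finance.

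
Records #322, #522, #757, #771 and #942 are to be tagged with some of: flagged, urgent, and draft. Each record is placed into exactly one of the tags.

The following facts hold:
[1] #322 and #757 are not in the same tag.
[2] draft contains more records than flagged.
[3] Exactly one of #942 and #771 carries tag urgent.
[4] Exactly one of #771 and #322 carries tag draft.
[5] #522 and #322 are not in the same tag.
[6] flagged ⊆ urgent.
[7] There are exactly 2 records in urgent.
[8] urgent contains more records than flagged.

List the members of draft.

draft = {#522, #757, #771}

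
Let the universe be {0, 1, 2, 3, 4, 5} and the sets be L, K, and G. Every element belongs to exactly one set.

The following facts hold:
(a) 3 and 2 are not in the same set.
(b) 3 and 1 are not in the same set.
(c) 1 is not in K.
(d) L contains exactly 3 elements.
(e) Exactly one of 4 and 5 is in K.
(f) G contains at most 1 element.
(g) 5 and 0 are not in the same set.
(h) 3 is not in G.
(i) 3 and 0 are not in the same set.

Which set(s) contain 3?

3: K

From (c): 1 ∉ K.
From (h): 3 ∉ G.
Suppose 3 ∈ L: no assignment then satisfies all the clues, so 3 ∉ L.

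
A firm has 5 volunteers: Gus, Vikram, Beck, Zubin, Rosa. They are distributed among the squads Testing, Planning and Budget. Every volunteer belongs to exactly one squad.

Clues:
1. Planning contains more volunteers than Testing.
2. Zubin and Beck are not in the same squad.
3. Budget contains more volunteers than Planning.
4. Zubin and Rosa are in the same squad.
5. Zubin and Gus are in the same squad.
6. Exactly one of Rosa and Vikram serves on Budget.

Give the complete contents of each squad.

Testing = {}; Planning = {Beck, Vikram}; Budget = {Gus, Rosa, Zubin}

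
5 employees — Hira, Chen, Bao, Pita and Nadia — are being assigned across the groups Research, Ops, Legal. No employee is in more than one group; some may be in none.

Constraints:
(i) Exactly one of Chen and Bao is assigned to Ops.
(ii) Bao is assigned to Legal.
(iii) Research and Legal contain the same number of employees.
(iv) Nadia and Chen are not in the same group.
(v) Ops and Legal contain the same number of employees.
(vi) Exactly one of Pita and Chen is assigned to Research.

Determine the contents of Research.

Research = {Pita}

From (ii): Bao ∈ Legal.
(i) (exactly one): Chen ∈ Ops.
(iv): Nadia ∉ Ops.
(vi) (exactly one): Pita ∈ Research.
Suppose Hira ∈ Research: no assignment then satisfies all the clues, so Hira ∉ Research.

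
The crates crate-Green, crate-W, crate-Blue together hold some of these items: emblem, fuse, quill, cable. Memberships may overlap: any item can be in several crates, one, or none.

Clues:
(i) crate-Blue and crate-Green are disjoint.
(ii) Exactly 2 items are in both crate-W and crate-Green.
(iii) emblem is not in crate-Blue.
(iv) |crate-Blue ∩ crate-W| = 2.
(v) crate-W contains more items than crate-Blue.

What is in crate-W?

crate-W = {cable, emblem, fuse, quill}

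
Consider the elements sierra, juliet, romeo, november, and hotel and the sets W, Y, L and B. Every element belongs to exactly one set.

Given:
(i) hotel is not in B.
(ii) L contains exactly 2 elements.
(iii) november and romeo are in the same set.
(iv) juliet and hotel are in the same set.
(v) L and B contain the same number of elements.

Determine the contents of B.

B = {november, romeo}

From (i): hotel ∉ B.
(iv): juliet matches hotel: juliet ∉ B.
Suppose sierra ∈ B: no assignment then satisfies all the clues, so sierra ∉ B.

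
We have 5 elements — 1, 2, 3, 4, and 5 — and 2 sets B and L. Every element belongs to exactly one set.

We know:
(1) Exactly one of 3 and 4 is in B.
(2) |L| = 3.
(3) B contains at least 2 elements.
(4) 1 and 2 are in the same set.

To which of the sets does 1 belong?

1: L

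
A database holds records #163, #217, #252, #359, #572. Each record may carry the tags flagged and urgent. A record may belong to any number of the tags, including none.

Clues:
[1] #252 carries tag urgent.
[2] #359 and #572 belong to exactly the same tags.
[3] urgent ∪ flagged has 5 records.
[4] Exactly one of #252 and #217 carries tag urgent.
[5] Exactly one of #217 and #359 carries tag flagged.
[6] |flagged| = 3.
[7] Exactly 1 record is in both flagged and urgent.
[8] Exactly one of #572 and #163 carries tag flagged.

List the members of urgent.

urgent = {#252, #359, #572}

From (1): #252 ∈ urgent.
(4) (exactly one): #217 ∉ urgent.
Suppose #163 ∈ urgent: no assignment then satisfies all the clues, so #163 ∉ urgent.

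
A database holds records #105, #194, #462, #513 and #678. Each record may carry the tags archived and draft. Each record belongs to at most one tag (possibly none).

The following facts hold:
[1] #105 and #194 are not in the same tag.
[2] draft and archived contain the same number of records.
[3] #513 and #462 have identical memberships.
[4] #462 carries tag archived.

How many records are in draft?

2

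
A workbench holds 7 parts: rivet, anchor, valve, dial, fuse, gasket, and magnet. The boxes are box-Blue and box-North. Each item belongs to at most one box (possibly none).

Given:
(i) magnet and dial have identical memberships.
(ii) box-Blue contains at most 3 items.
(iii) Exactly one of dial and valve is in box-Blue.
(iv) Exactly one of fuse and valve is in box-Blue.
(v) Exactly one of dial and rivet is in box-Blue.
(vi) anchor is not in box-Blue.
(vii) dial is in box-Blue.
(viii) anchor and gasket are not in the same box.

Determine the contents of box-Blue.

box-Blue = {dial, fuse, magnet}

From (vi): anchor ∉ box-Blue.
From (vii): dial ∈ box-Blue.
(i): magnet matches dial: magnet ∈ box-Blue.
(iii) (exactly one): valve ∉ box-Blue.
(iv) (exactly one): fuse ∈ box-Blue.
(v) (exactly one): rivet ∉ box-Blue.
(ii): box-Blue already has 3, so the rest are out.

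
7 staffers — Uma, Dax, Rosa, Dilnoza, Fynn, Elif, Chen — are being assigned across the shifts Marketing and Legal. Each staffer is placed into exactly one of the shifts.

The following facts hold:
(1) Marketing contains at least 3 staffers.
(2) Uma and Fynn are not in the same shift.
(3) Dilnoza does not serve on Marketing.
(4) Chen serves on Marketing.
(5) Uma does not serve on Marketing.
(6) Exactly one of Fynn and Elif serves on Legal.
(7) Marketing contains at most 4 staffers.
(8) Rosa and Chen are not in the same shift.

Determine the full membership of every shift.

From (3): Dilnoza ∉ Marketing.
From (4): Chen ∈ Marketing.
From (5): Uma ∉ Marketing.
(8): Rosa ∉ Marketing.
Only one shift left: Uma ∈ Legal.
Only one shift left: Rosa ∈ Legal.
Only one shift left: Dilnoza ∈ Legal.
(2): Fynn ∉ Legal.
(6) (exactly one): Elif ∈ Legal.
Only one shift left: Fynn ∈ Marketing.
(1): only 3 candidates remain for Marketing, so all are in.

Marketing = {Chen, Dax, Fynn}; Legal = {Dilnoza, Elif, Rosa, Uma}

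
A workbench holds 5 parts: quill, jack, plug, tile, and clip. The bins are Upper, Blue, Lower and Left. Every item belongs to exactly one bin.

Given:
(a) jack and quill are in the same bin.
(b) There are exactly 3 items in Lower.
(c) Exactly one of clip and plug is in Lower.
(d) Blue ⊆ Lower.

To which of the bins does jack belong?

jack: Lower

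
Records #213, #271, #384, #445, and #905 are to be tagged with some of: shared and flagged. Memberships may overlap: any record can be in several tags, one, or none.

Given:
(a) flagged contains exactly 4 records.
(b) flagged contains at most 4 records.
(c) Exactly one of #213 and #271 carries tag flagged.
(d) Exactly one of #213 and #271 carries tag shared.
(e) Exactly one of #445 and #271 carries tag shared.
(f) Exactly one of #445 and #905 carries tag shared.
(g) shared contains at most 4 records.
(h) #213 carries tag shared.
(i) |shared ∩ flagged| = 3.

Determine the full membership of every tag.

shared = {#213, #384, #445}; flagged = {#213, #384, #445, #905}

From (h): #213 ∈ shared.
(d) (exactly one): #271 ∉ shared.
(e) (exactly one): #445 ∈ shared.
(f) (exactly one): #905 ∉ shared.
Suppose #213 ∉ flagged: no assignment then satisfies all the clues, so #213 ∈ flagged.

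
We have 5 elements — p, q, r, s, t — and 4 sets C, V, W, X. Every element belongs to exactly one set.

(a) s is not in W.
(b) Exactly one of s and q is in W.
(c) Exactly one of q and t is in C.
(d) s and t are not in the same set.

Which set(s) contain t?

From (a): s ∉ W.
(b) (exactly one): q ∈ W.
(c) (exactly one): t ∈ C.
(d): s ∉ C.

t: C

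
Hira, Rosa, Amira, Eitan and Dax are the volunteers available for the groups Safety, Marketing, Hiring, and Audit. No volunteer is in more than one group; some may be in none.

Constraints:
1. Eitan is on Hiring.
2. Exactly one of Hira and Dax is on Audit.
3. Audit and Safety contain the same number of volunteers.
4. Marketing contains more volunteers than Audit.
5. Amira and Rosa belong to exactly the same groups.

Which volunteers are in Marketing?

Marketing = {Amira, Rosa}

From (1): Eitan ∈ Hiring.
Suppose Hira ∈ Marketing: no assignment then satisfies all the clues, so Hira ∉ Marketing.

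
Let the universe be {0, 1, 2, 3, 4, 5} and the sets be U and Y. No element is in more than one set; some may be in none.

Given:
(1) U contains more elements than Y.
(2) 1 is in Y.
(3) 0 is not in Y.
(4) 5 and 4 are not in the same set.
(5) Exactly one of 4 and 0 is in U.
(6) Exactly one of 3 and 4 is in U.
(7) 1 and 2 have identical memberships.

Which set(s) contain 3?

From (2): 1 ∈ Y.
From (3): 0 ∉ Y.
(7): 2 matches 1: 2 ∉ U.
(7): 2 matches 1: 2 ∈ Y.
Suppose 3 ∉ U: no assignment then satisfies all the clues, so 3 ∈ U.

3: U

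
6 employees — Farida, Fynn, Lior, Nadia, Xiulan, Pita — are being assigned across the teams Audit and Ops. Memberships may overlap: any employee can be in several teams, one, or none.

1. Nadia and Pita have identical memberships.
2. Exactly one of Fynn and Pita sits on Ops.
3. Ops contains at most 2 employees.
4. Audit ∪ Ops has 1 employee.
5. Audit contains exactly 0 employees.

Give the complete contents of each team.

Audit = {}; Ops = {Fynn}

(5): Audit already has 0, so the rest are out.
Suppose Farida ∈ Ops: no assignment then satisfies all the clues, so Farida ∉ Ops.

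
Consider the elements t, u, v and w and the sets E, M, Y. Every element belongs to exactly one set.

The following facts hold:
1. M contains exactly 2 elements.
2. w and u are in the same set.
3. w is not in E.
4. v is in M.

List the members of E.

E = {}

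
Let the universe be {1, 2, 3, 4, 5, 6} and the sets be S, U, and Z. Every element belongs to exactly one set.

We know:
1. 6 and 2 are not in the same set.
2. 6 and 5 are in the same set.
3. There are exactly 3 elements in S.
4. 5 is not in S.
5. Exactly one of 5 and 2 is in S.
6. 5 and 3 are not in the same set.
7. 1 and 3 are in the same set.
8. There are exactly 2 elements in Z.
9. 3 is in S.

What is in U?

U = {4}

From (4): 5 ∉ S.
From (9): 3 ∈ S.
(2): 6 matches 5: 6 ∉ S.
(5) (exactly one): 2 ∈ S.
(7): 1 matches 3: 1 ∈ S.
(3): S already has 3, so the rest are out.
Suppose 4 ∉ U: no assignment then satisfies all the clues, so 4 ∈ U.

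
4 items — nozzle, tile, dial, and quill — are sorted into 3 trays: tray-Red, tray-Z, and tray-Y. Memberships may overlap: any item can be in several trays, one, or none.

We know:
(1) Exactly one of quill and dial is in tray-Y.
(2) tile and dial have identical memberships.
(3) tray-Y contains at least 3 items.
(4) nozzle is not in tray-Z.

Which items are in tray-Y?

tray-Y = {dial, nozzle, tile}

From (4): nozzle ∉ tray-Z.
Suppose nozzle ∉ tray-Y: no assignment then satisfies all the clues, so nozzle ∈ tray-Y.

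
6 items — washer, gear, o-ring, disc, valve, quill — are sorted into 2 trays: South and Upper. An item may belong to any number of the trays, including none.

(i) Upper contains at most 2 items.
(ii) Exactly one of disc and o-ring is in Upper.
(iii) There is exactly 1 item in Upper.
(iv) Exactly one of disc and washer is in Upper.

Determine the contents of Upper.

Upper = {disc}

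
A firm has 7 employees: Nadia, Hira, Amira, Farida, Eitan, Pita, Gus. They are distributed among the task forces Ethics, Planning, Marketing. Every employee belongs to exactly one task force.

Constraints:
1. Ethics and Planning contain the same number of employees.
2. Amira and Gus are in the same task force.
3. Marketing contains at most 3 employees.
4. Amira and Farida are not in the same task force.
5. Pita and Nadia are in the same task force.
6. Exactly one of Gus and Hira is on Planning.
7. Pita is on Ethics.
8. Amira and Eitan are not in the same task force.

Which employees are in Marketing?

Marketing = {Eitan, Farida, Hira}

From (7): Pita ∈ Ethics.
(5): Nadia matches Pita: Nadia ∈ Ethics.
Suppose Hira ∉ Marketing: no assignment then satisfies all the clues, so Hira ∈ Marketing.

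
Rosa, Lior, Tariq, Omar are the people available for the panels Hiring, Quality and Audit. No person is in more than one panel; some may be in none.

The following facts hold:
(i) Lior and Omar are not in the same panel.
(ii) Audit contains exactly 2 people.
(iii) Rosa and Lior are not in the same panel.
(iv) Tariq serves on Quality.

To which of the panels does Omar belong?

Omar: Audit

From (iv): Tariq ∈ Quality.
Suppose Omar ∈ Hiring: no assignment then satisfies all the clues, so Omar ∉ Hiring.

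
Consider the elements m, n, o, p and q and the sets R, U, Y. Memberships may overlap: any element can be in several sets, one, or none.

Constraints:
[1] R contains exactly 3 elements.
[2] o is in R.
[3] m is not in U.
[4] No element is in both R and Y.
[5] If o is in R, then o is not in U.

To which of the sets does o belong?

From (2): o ∈ R.
From (3): m ∉ U.
(4) (disjoint): o ∉ Y.
(5): o ∉ U.

o: R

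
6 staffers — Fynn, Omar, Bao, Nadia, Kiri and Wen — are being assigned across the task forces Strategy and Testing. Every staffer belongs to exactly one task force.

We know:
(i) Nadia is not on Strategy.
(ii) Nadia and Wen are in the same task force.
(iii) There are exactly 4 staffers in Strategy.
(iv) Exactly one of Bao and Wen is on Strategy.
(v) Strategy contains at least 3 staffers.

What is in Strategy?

Strategy = {Bao, Fynn, Kiri, Omar}

From (i): Nadia ∉ Strategy.
(ii): Wen matches Nadia: Wen ∉ Strategy.
(iii): only 4 candidates remain for Strategy, so all are in.
Only one task force left: Nadia ∈ Testing.
Only one task force left: Wen ∈ Testing.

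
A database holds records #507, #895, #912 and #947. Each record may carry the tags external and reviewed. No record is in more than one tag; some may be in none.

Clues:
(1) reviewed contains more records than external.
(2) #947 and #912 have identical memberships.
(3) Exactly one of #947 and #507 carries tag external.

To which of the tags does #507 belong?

#507: external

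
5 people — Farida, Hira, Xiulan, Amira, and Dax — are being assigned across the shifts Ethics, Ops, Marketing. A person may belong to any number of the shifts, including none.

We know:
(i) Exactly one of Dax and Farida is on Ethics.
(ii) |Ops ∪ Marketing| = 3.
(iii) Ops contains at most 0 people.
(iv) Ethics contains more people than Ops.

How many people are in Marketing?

3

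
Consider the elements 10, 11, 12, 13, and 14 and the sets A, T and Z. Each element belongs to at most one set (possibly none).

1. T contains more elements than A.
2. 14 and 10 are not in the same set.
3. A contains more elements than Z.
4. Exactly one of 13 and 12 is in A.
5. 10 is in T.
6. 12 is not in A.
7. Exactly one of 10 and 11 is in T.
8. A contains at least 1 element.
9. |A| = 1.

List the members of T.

From (5): 10 ∈ T.
From (6): 12 ∉ A.
(2): 14 ∉ T.
(4) (exactly one): 13 ∈ A.
(7) (exactly one): 11 ∉ T.
(9): A already has 1, so the rest are out.
Suppose 12 ∉ T: no assignment then satisfies all the clues, so 12 ∈ T.

T = {10, 12}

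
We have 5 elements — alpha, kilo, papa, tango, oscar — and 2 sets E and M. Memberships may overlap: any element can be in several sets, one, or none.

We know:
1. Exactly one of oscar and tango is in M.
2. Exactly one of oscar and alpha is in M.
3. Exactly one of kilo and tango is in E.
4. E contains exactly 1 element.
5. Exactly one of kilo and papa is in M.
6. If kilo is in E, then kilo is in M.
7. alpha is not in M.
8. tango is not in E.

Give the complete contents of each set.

E = {kilo}; M = {kilo, oscar}

From (7): alpha ∉ M.
From (8): tango ∉ E.
(2) (exactly one): oscar ∈ M.
(3) (exactly one): kilo ∈ E.
(4): E already has 1, so the rest are out.
(6): kilo ∈ M.
(1) (exactly one): tango ∉ M.
(5) (exactly one): papa ∉ M.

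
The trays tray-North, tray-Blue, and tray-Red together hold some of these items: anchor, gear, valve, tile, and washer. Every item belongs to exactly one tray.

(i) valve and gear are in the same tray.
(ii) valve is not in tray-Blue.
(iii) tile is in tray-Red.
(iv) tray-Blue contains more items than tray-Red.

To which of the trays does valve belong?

valve: tray-North

From (ii): valve ∉ tray-Blue.
From (iii): tile ∈ tray-Red.
(i): gear matches valve: gear ∉ tray-Blue.
Suppose valve ∉ tray-North: no assignment then satisfies all the clues, so valve ∈ tray-North.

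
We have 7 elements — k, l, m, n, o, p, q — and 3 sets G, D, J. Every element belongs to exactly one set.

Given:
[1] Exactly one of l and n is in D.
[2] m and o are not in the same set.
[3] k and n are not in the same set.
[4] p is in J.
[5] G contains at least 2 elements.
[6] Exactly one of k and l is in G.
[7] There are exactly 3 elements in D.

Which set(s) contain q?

q: D

From (4): p ∈ J.
Suppose q ∈ G: no assignment then satisfies all the clues, so q ∉ G.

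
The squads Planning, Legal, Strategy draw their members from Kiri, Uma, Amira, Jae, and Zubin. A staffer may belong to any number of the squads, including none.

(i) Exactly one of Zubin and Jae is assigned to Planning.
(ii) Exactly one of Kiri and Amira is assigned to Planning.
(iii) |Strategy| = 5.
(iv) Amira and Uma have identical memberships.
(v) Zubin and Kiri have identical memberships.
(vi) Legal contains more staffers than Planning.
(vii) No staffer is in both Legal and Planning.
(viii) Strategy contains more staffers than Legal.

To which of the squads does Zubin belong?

Zubin: Planning, Strategy

(iii): only 5 candidates remain for Strategy, so all are in.
Suppose Zubin ∉ Planning: no assignment then satisfies all the clues, so Zubin ∈ Planning.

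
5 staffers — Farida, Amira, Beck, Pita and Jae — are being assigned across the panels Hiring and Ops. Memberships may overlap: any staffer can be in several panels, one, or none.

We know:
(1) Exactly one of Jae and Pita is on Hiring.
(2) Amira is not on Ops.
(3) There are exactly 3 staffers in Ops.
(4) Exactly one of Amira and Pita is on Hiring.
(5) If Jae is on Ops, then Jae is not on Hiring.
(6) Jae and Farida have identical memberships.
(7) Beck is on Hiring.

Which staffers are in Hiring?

Hiring = {Beck, Pita}

From (2): Amira ∉ Ops.
From (7): Beck ∈ Hiring.
Suppose Farida ∈ Hiring: no assignment then satisfies all the clues, so Farida ∉ Hiring.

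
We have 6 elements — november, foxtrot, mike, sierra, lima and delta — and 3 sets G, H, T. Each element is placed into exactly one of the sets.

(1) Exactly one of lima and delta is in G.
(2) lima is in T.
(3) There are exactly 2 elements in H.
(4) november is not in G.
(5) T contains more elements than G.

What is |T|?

3

From (2): lima ∈ T.
From (4): november ∉ G.
(1) (exactly one): delta ∈ G.
Suppose foxtrot ∈ G: no assignment then satisfies all the clues, so foxtrot ∉ G.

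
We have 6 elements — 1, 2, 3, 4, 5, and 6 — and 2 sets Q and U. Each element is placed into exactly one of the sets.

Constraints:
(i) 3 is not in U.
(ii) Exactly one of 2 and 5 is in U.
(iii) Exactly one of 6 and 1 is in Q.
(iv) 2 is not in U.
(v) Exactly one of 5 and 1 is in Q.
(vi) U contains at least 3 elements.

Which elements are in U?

U = {4, 5, 6}

From (i): 3 ∉ U.
From (iv): 2 ∉ U.
(ii) (exactly one): 5 ∈ U.
(v) (exactly one): 1 ∈ Q.
(vi): only 3 candidates remain for U, so all are in.
Only one set left: 2 ∈ Q.
Only one set left: 3 ∈ Q.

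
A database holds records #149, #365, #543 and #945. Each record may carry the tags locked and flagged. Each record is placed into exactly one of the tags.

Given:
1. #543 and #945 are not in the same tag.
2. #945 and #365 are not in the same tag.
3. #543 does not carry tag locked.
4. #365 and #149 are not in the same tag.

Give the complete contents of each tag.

From (3): #543 ∉ locked.
Only one tag left: #543 ∈ flagged.
(1): #945 ∉ flagged.
Only one tag left: #945 ∈ locked.
(2): #365 ∉ locked.
Only one tag left: #365 ∈ flagged.
(4): #149 ∉ flagged.
Only one tag left: #149 ∈ locked.

locked = {#149, #945}; flagged = {#365, #543}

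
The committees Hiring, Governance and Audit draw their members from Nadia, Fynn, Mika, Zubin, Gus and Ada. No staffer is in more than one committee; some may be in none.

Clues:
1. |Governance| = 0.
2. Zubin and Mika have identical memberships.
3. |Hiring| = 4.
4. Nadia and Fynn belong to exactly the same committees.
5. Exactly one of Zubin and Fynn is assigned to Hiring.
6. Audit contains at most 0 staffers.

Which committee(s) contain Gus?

(1): Governance already has 0, so the rest are out.
(6): Audit already has 0, so the rest are out.
Suppose Gus ∉ Hiring: no assignment then satisfies all the clues, so Gus ∈ Hiring.

Gus: Hiring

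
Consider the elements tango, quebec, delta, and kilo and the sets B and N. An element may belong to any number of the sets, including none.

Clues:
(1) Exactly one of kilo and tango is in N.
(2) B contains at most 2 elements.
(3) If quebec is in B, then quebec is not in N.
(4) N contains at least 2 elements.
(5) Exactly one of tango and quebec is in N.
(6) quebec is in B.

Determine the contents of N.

N = {delta, tango}

From (6): quebec ∈ B.
(3): quebec ∉ N.
(5) (exactly one): tango ∈ N.
(1) (exactly one): kilo ∉ N.
(4): only 2 candidates remain for N, so all are in.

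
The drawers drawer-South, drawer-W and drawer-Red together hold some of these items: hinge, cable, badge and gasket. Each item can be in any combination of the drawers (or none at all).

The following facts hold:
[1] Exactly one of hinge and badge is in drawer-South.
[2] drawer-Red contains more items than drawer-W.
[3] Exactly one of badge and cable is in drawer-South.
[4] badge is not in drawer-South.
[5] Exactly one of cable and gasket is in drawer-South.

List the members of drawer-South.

From (4): badge ∉ drawer-South.
(1) (exactly one): hinge ∈ drawer-South.
(3) (exactly one): cable ∈ drawer-South.
(5) (exactly one): gasket ∉ drawer-South.

drawer-South = {cable, hinge}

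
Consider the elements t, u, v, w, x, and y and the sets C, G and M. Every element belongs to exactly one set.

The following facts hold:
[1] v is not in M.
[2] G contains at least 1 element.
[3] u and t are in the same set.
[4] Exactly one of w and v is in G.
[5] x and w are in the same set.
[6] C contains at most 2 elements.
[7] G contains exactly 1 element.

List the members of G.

From (1): v ∉ M.
Suppose t ∈ G: no assignment then satisfies all the clues, so t ∉ G.

G = {v}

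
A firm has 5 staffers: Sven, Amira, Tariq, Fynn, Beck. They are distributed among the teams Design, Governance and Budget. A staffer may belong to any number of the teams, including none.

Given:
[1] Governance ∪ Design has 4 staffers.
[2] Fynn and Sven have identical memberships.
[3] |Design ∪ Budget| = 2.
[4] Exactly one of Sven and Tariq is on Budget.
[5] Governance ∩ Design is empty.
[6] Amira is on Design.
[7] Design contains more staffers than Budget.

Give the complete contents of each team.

Design = {Amira, Tariq}; Governance = {Fynn, Sven}; Budget = {Tariq}

From (6): Amira ∈ Design.
(5) (disjoint): Amira ∉ Governance.
Suppose Sven ∈ Design: no assignment then satisfies all the clues, so Sven ∉ Design.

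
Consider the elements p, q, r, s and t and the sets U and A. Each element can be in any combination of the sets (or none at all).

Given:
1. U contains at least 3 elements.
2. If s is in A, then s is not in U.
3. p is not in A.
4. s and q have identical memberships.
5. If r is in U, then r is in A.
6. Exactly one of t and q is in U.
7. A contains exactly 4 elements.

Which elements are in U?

U = {p, r, t}

From (3): p ∉ A.
(7): only 4 candidates remain for A, so all are in.
(2): s ∉ U.
(4): q matches s: q ∉ U.
(6) (exactly one): t ∈ U.
(1): only 3 candidates remain for U, so all are in.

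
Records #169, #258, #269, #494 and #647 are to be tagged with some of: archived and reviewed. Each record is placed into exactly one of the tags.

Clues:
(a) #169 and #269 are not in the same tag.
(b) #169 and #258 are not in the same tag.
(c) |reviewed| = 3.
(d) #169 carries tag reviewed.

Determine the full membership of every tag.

archived = {#258, #269}; reviewed = {#169, #494, #647}

From (d): #169 ∈ reviewed.
(a): #269 ∉ reviewed.
(b): #258 ∉ reviewed.
(c): only 3 candidates remain for reviewed, so all are in.
Only one tag left: #258 ∈ archived.
Only one tag left: #269 ∈ archived.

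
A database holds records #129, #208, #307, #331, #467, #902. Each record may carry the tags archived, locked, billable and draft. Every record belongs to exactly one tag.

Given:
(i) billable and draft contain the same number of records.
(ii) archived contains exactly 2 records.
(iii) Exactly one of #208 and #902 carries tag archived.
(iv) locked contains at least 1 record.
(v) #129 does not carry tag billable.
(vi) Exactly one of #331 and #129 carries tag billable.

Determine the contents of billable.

billable = {#331}

From (v): #129 ∉ billable.
(vi) (exactly one): #331 ∈ billable.
Suppose #208 ∈ billable: no assignment then satisfies all the clues, so #208 ∉ billable.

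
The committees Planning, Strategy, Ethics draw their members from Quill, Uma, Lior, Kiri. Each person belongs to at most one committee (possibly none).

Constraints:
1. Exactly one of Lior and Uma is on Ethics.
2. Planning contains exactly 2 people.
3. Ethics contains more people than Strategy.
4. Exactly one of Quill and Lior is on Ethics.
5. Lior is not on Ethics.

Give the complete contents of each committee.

From (5): Lior ∉ Ethics.
(1) (exactly one): Uma ∈ Ethics.
(4) (exactly one): Quill ∈ Ethics.
(2): only 2 candidates remain for Planning, so all are in.

Planning = {Kiri, Lior}; Strategy = {}; Ethics = {Quill, Uma}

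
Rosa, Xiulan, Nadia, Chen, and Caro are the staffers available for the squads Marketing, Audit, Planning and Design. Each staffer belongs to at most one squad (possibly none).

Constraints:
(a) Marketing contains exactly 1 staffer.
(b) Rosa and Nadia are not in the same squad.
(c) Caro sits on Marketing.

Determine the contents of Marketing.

Marketing = {Caro}

From (c): Caro ∈ Marketing.
(a): Marketing already has 1, so the rest are out.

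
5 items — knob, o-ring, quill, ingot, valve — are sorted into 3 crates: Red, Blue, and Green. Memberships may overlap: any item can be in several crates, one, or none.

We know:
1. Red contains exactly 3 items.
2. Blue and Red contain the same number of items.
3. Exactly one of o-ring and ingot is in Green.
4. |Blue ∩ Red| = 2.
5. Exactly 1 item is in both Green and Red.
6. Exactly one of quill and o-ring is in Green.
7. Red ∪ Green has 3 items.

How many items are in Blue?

3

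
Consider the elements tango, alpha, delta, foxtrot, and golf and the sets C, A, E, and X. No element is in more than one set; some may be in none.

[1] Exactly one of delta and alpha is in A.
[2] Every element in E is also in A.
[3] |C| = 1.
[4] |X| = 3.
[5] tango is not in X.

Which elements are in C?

From (5): tango ∉ X.
Suppose tango ∉ C: no assignment then satisfies all the clues, so tango ∈ C.

C = {tango}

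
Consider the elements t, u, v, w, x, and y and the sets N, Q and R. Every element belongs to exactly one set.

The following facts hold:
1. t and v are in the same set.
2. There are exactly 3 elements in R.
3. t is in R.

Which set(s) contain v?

v: R

From (3): t ∈ R.
(1): v matches t: v ∉ N.
(1): v matches t: v ∉ Q.
(1): v matches t: v ∈ R.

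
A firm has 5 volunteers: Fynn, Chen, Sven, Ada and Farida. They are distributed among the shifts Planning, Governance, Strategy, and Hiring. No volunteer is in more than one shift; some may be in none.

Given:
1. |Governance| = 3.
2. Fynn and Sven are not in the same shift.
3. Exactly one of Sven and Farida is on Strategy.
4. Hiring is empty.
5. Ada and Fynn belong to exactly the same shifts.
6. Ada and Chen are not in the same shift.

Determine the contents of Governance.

Governance = {Ada, Farida, Fynn}

(4): Hiring already has 0, so the rest are out.
Suppose Fynn ∉ Governance: no assignment then satisfies all the clues, so Fynn ∈ Governance.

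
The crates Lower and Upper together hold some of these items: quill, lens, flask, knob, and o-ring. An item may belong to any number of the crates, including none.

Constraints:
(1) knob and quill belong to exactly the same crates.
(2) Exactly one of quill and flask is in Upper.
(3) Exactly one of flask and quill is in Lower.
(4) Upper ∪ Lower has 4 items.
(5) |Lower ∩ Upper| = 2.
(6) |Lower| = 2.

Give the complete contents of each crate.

Lower = {knob, quill}; Upper = {knob, lens, o-ring, quill}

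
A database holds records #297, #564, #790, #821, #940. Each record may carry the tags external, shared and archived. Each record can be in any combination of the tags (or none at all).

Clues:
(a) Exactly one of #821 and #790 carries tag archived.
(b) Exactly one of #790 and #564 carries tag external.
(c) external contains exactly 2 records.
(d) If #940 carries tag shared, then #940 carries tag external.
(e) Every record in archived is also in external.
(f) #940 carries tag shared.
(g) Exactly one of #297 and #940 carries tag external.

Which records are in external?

external = {#790, #940}

From (f): #940 ∈ shared.
(d): #940 ∈ external.
(g) (exactly one): #297 ∉ external.
(e) contrapositive: #297 ∉ archived.
Suppose #564 ∈ external: no assignment then satisfies all the clues, so #564 ∉ external.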